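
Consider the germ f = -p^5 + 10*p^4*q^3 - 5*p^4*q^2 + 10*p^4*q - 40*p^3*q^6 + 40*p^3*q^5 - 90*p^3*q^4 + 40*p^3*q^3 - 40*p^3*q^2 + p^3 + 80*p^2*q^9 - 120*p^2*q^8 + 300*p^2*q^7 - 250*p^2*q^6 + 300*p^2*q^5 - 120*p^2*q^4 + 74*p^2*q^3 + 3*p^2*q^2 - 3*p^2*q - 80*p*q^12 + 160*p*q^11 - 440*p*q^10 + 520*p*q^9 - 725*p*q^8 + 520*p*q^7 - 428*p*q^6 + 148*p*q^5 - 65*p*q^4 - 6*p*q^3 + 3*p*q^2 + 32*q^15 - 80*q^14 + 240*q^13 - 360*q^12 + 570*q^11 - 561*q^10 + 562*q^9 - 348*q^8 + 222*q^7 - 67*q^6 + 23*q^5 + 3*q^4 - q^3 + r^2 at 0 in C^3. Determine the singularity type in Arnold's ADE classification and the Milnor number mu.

Type E_{8}, Milnor number mu = 8.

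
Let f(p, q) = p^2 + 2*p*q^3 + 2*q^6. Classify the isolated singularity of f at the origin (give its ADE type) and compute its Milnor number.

Type A_{5}, Milnor number mu = 5.

The Hessian of f at 0 has rank 1. Corank 1: A-series; mu = 5 gives A_5.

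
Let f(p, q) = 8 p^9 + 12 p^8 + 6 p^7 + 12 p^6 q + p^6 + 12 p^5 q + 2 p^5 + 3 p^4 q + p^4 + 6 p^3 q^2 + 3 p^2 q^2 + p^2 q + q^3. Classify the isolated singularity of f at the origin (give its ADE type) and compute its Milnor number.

Type D_4, Milnor number mu = 4.

The Hessian of f at 0 has rank 0. Corank 2; j^3 = q*(p^2 + q^2) splits into three distinct lines over C (the quadratic factor has nonzero discriminant), so D_4.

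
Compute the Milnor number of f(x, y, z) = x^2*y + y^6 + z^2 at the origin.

The Hessian of f at 0 has rank 1. Corank 2; j^3 = x^2*y has shape L^2 M (L != M), so D-series; mu = 7 gives D_7.

7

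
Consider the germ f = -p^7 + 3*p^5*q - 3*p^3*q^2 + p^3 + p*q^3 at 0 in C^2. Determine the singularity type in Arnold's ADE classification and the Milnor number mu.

The Hessian of f at 0 is [[0, 0], [0, 0]] with rank 0, so corank 2. A Groebner basis of the Jacobian ideal J(f) in C{p,q} is {p^3, p*q^2, 3*p^2 + q^3}; counting standard monomials gives mu = 7. Corank 2; j^3 = p^3 is a perfect cube, so E-series; the 4-jet and mu = 7 give E_7.

Type E_{7}, Milnor number mu = 7.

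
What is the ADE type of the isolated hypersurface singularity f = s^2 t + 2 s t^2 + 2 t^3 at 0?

D_4

The Hessian of f at 0 has rank 0. Corank 2; j^3 = t*(s^2 + 2*s*t + 2*t^2) splits into three distinct lines over C (the quadratic factor has nonzero discriminant), so D_4.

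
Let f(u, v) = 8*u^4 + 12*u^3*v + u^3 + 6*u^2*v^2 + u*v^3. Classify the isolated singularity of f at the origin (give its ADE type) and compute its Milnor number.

Type E7, Milnor number mu = 7.

The Hessian of f at 0 has rank 0. Corank 2; j^3 = u^3 is a perfect cube, so E-series; the 4-jet and mu = 7 give E_7.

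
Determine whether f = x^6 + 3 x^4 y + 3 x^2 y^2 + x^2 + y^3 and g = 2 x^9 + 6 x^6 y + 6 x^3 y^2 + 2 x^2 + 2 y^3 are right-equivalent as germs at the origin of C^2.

The Hessian of f at 0 has rank 1. Corank 1: A-series; mu = 2 gives A_2. The Hessian of g at 0 has rank 1. Corank 1: A-series; mu = 2 gives A_2. Both have type A_2, hence right-equivalent.

Yes.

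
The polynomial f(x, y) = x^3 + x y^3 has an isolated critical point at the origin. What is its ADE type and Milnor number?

Type E_7, Milnor number mu = 7.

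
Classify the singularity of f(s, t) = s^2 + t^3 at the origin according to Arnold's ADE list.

A_{2}

The Hessian of f at 0 has rank 1. Corank 1: A-series; mu = 2 gives A_2.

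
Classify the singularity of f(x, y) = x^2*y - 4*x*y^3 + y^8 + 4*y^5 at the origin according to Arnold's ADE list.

D_9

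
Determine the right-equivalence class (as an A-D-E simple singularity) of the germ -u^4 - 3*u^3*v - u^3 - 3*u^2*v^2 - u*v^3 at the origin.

E_{7}

The Hessian of f at 0 is [[0, 0], [0, 0]] with rank 0, so corank 2. A Groebner basis of the Jacobian ideal J(f) in C{u,v} is {3*u^2 + v^4 + v^3, u^3, u^2*v - u^2 - v^3/3, 2*u^2 + u*v^2 + 2*v^3/3}; counting standard monomials gives mu = 7. Corank 2; j^3 = -u^3 is a perfect cube, so E-series; the 4-jet and mu = 7 give E_7.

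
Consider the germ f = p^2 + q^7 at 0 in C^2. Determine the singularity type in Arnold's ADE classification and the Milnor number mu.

Type A_6, Milnor number mu = 6.

The Hessian of f at 0 is [[2, 0], [0, 0]] with rank 1, so corank 1. A Groebner basis of the Jacobian ideal J(f) in C{p,q} is {q^6, p}; counting standard monomials gives mu = 6. Corank 1: A-series; mu = 6 gives A_6.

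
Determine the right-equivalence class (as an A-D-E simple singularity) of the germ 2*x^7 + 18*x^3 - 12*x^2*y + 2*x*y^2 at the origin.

D_{8}

The Hessian of f at 0 has rank 0. Corank 2; j^3 = 2*x*(3*x - y)^2 has shape L^2 M (L != M), so D-series; mu = 8 gives D_8.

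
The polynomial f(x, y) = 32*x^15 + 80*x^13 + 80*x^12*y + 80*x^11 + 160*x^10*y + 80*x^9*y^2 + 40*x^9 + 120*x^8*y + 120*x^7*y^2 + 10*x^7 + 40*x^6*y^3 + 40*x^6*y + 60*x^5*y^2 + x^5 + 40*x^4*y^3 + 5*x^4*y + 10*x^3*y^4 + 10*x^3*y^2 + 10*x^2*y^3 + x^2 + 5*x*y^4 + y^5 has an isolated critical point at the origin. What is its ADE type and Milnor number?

The Hessian of f at 0 is [[2, 0], [0, 0]] with rank 1, so corank 1. A Groebner basis of the Jacobian ideal J(f) in C{x,y} is {y^4, x}; counting standard monomials gives mu = 4. Corank 1: A-series; mu = 4 gives A_4.

Type A_{4}, Milnor number mu = 4.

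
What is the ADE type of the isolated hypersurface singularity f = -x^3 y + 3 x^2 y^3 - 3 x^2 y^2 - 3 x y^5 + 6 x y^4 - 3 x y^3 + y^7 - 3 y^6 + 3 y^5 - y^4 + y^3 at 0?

The Hessian of f at 0 has rank 0. Corank 2; j^3 = y^3 is a perfect cube, so E-series; the 4-jet and mu = 7 give E_7.

E_7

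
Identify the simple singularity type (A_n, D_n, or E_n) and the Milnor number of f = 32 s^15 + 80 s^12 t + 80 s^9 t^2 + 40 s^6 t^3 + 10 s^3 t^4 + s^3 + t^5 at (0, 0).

The Hessian of f at 0 has rank 0. Corank 2; j^3 = s^3 is a perfect cube, so E-series; the 5-jet and mu = 8 give E_8.

Type E_8, Milnor number mu = 8.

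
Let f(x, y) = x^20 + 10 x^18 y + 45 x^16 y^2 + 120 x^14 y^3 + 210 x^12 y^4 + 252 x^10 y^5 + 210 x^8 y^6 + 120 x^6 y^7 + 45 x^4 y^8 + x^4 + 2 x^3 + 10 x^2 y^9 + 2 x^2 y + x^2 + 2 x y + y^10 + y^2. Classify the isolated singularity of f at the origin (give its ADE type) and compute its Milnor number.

Type A9, Milnor number mu = 9.

The Hessian of f at 0 has rank 1. Corank 1: A-series; mu = 9 gives A_9.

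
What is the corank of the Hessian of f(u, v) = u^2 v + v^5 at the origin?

2

The Hessian at 0 is [[0, 0], [0, 0]] of rank 0; hence corank 2.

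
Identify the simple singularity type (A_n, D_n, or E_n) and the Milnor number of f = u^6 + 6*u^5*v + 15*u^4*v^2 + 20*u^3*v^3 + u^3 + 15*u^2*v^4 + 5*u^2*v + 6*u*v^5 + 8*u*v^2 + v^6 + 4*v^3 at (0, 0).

Type D7, Milnor number mu = 7.

The Hessian of f at 0 is [[0, 0], [0, 0]] with rank 0, so corank 2. A Groebner basis of the Jacobian ideal J(f) in C{u,v} is {-u*v/6 + v^5 - v^2/3, u*v^2 + 2*v^3, u^2 + 3*u*v + 2*v^2}; counting standard monomials gives mu = 7. Corank 2; j^3 = (u + v)*(u + 2*v)^2 has shape L^2 M (L != M), so D-series; mu = 7 gives D_7.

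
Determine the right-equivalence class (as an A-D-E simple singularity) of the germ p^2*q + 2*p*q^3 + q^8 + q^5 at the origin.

D_9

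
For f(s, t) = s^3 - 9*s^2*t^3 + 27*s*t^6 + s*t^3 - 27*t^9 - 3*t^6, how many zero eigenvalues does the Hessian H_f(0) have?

The Hessian at 0 is [[0, 0], [0, 0]] of rank 0; hence corank 2.

2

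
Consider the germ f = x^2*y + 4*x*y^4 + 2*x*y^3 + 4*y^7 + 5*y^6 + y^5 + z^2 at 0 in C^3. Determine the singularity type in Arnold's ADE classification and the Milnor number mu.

Type D_7, Milnor number mu = 7.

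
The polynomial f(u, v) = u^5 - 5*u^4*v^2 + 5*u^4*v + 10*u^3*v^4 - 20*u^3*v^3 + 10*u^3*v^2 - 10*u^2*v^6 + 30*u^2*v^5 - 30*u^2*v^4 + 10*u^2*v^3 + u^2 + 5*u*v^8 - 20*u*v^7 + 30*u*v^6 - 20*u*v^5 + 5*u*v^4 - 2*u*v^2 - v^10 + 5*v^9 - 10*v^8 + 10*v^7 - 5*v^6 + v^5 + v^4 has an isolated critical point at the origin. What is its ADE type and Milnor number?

Type A4, Milnor number mu = 4.

The Hessian of f at 0 is [[2, 0], [0, 0]] with rank 1, so corank 1. A Groebner basis of the Jacobian ideal J(f) in C{u,v} is {u^2, -u + v^2}; counting standard monomials gives mu = 4. Corank 1: A-series; mu = 4 gives A_4.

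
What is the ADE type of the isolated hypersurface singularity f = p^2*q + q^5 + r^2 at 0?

The Hessian of f at 0 has rank 1. Corank 2; j^3 = p^2*q has shape L^2 M (L != M), so D-series; mu = 6 gives D_6.

D6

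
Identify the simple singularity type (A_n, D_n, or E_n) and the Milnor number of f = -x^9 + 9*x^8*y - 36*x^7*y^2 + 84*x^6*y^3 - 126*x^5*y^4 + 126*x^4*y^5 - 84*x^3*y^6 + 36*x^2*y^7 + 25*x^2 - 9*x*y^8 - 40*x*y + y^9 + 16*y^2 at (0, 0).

Type A8, Milnor number mu = 8.

The Hessian of f at 0 is [[50, -40], [-40, 32]] with rank 1, so corank 1. A Groebner basis of the Jacobian ideal J(f) in C{x,y} is {y^8, x - 4*y/5}; counting standard monomials gives mu = 8. Corank 1: A-series; mu = 8 gives A_8.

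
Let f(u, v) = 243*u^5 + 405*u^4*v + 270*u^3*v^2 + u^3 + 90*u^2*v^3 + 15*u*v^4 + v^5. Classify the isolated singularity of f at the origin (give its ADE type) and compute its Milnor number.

Type E_{8}, Milnor number mu = 8.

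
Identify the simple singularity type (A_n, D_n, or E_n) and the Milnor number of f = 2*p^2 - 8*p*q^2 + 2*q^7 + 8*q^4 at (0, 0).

Type A_{6}, Milnor number mu = 6.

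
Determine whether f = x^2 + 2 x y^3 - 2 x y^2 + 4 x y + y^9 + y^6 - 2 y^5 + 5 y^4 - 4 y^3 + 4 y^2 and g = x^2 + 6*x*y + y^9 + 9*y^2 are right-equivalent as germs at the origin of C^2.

The Hessian of f at 0 has rank 1. Corank 1: A-series; mu = 8 gives A_8. The Hessian of g at 0 has rank 1. Corank 1: A-series; mu = 8 gives A_8. Both have type A_8, hence right-equivalent.

Yes.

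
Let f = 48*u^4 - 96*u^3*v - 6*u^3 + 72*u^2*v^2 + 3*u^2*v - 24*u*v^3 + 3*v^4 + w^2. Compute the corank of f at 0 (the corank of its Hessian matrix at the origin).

2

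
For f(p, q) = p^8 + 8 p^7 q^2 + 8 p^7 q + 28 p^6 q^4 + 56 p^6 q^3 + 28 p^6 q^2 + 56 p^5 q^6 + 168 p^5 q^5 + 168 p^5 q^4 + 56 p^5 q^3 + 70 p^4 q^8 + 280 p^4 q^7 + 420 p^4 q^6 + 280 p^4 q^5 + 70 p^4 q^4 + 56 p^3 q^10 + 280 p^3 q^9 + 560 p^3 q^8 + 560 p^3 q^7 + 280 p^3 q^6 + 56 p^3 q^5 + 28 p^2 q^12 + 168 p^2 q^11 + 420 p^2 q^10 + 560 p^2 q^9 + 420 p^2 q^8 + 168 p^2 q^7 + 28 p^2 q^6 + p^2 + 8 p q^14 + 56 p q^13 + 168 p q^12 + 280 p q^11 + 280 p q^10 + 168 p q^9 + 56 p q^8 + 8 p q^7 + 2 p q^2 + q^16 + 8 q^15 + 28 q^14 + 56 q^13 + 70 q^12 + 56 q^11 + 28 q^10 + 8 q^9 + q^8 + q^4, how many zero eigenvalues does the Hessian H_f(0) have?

The Hessian at 0 is [[2, 0], [0, 0]] of rank 1; hence corank 1.

1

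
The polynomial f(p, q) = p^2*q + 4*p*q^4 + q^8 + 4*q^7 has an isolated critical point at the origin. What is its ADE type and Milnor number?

Type D9, Milnor number mu = 9.

The Hessian of f at 0 is [[0, 0], [0, 0]] with rank 0, so corank 2. A Groebner basis of the Jacobian ideal J(f) in C{p,q} is {p^2*q^2, p^2*q + p^2/2 + p*q^3, p*q/2 + q^4, p^3}; counting standard monomials gives mu = 9. Corank 2; j^3 = p^2*q has shape L^2 M (L != M), so D-series; mu = 9 gives D_9.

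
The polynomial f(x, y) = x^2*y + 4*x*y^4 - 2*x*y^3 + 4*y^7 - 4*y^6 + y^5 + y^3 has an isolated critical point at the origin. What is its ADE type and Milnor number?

Type D4, Milnor number mu = 4.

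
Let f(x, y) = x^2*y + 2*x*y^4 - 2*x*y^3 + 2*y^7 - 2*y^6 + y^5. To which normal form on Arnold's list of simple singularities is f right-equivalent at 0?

The Hessian of f at 0 has rank 0. Corank 2; j^3 = x^2*y has shape L^2 M (L != M), so D-series; mu = 8 gives D_8.

D8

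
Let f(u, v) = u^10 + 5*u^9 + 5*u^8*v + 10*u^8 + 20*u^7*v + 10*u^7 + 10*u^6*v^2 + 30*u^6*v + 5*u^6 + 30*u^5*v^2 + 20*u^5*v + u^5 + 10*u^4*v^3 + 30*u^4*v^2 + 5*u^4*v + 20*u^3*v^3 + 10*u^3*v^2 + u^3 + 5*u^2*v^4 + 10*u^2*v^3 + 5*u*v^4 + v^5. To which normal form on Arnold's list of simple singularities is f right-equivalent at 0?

The Hessian of f at 0 has rank 0. Corank 2; j^3 = u^3 is a perfect cube, so E-series; the 5-jet and mu = 8 give E_8.

E_{8}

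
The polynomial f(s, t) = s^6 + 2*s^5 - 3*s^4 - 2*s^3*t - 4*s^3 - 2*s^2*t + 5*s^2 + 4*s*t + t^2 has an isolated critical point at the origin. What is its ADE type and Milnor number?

Type A_{1}, Milnor number mu = 1.

The Hessian of f at 0 is [[10, 4], [4, 2]] with rank 2, so corank 0. A Groebner basis of the Jacobian ideal J(f) in C{s,t} is {s, t}; counting standard monomials gives mu = 1. Corank 0: nondegenerate Morse point, so A_1.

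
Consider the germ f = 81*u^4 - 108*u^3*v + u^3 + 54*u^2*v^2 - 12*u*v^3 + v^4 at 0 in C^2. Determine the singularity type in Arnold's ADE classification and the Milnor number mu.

The Hessian of f at 0 has rank 0. Corank 2; j^3 = u^3 is a perfect cube, so E-series; the 4-jet and mu = 6 give E_6.

Type E6, Milnor number mu = 6.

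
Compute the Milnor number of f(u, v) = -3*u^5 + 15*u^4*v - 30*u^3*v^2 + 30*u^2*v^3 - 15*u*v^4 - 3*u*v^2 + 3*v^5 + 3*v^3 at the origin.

The Hessian of f at 0 is [[0, 0], [0, 0]] with rank 0, so corank 2. A Groebner basis of the Jacobian ideal J(f) in C{u,v} is {u^4 + v^2/5, v^3, u*v - v^2}; counting standard monomials gives mu = 6. Corank 2; j^3 = -3*v^2*(u - v) has shape L^2 M (L != M), so D-series; mu = 6 gives D_6.

6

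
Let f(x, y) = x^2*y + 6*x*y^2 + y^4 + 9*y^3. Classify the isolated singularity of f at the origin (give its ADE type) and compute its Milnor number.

Type D_5, Milnor number mu = 5.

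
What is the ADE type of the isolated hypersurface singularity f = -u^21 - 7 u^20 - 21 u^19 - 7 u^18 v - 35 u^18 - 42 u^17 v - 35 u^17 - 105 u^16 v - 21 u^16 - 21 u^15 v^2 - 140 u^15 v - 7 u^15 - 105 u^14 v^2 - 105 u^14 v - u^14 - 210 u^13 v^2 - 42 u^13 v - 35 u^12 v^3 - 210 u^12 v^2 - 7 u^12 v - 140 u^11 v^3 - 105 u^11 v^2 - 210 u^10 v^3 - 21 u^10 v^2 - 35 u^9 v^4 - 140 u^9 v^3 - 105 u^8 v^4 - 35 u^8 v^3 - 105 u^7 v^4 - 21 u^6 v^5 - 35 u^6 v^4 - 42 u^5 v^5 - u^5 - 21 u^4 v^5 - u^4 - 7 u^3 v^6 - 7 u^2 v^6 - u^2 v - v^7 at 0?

D8

The Hessian of f at 0 has rank 0. Corank 2; j^3 = -u^2*v has shape L^2 M (L != M), so D-series; mu = 8 gives D_8.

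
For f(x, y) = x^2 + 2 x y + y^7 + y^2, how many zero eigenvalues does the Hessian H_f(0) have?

The Hessian at 0 is [[2, 2], [2, 2]] of rank 1; hence corank 1.

1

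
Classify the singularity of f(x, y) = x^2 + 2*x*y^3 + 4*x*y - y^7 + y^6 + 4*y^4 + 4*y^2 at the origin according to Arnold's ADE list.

A_6

The Hessian of f at 0 is [[2, 4], [4, 8]] with rank 1, so corank 1. A Groebner basis of the Jacobian ideal J(f) in C{x,y} is {x + y^3 + 2*y, x^2 + 4*x*y + 4*y^2}; counting standard monomials gives mu = 6. Corank 1: A-series; mu = 6 gives A_6.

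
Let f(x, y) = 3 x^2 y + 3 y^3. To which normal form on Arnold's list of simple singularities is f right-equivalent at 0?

The Hessian of f at 0 is [[0, 0], [0, 0]] with rank 0, so corank 2. A Groebner basis of the Jacobian ideal J(f) in C{x,y} is {y^3, x^2 + 3*y^2, x*y}; counting standard monomials gives mu = 4. Corank 2; j^3 = 3*y*(x^2 + y^2) splits into three distinct lines over C (the quadratic factor has nonzero discriminant), so D_4.

D_4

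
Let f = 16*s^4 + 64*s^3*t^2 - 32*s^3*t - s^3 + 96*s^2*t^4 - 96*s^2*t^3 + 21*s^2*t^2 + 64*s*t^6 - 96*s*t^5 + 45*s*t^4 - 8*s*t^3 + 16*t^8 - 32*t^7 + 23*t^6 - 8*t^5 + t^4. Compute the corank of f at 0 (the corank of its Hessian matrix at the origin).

2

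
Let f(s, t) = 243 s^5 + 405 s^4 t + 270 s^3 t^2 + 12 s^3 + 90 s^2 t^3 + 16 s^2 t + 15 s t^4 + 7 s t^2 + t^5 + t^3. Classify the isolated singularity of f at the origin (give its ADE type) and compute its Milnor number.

Type D6, Milnor number mu = 6.

The Hessian of f at 0 is [[0, 0], [0, 0]] with rank 0, so corank 2. A Groebner basis of the Jacobian ideal J(f) in C{s,t} is {32*s*t/15 + t^4 + 16*t^2/15, s*t^2 + t^3/2, s^2 + 5*s*t/6 + t^2/6}; counting standard monomials gives mu = 6. Corank 2; j^3 = (2*s + t)^2*(3*s + t) has shape L^2 M (L != M), so D-series; mu = 6 gives D_6.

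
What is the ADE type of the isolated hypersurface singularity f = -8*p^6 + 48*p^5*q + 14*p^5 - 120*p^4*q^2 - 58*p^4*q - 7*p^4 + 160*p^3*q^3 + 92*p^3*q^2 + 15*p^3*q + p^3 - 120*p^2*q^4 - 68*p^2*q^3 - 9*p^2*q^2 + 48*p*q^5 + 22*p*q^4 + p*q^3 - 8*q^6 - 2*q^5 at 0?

E_7

The Hessian of f at 0 has rank 0. Corank 2; j^3 = p^3 is a perfect cube, so E-series; the 4-jet and mu = 7 give E_7.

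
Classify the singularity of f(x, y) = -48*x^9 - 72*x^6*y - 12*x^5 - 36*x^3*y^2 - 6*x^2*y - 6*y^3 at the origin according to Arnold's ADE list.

D4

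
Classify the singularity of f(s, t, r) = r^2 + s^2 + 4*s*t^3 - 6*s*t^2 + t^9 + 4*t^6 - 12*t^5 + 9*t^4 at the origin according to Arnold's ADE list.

The Hessian of f at 0 has rank 2. Corank 1: A-series; mu = 8 gives A_8.

A8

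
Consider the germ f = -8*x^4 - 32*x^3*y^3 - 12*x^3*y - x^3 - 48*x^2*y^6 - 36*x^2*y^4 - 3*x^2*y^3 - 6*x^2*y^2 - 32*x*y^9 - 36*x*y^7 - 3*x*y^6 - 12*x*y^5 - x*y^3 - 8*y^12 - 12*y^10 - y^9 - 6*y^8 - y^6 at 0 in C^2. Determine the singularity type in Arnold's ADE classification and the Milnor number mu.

Type E7, Milnor number mu = 7.

The Hessian of f at 0 has rank 0. Corank 2; j^3 = -x^3 is a perfect cube, so E-series; the 4-jet and mu = 7 give E_7.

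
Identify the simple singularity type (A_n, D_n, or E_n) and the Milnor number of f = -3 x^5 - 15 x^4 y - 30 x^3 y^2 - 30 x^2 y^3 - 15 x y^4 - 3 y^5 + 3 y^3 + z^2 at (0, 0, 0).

Type E_8, Milnor number mu = 8.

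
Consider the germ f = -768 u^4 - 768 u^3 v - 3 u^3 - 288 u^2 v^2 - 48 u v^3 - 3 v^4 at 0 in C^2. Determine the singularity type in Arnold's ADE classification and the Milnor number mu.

Type E6, Milnor number mu = 6.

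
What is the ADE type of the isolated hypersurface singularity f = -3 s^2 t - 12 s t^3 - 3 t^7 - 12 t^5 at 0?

D8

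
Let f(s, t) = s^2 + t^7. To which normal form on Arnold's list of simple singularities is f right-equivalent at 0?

A_6

The Hessian of f at 0 has rank 1. Corank 1: A-series; mu = 6 gives A_6.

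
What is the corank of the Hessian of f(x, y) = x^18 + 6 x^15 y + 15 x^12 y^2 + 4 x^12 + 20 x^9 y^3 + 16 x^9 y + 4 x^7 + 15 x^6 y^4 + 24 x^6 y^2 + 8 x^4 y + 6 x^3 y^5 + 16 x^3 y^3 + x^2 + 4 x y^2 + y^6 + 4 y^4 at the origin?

Hessian at 0 has rank 1.

1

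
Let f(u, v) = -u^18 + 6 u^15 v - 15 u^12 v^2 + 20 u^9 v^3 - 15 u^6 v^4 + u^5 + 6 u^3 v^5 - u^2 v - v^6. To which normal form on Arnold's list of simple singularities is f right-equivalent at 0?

The Hessian of f at 0 has rank 0. Corank 2; j^3 = -u^2*v has shape L^2 M (L != M), so D-series; mu = 7 gives D_7.

D_7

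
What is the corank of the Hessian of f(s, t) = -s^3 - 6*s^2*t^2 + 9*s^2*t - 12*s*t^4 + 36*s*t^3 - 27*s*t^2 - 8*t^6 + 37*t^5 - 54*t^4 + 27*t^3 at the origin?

2

Hessian at 0 has rank 0.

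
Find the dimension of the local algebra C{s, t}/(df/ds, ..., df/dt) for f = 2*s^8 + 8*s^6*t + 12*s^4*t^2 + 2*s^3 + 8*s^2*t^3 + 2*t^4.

The Hessian of f at 0 is [[0, 0], [0, 0]] with rank 0, so corank 2. A Groebner basis of the Jacobian ideal J(f) in C{s,t} is {t^3, s^2}; counting standard monomials gives mu = 6. Corank 2; j^3 = 2*s^3 is a perfect cube, so E-series; the 4-jet and mu = 6 give E_6.

6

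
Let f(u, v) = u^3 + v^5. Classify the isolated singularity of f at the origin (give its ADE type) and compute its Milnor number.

Type E_8, Milnor number mu = 8.

The Hessian of f at 0 is [[0, 0], [0, 0]] with rank 0, so corank 2. A Groebner basis of the Jacobian ideal J(f) in C{u,v} is {v^4, u^2}; counting standard monomials gives mu = 8. Corank 2; j^3 = u^3 is a perfect cube, so E-series; the 5-jet and mu = 8 give E_8.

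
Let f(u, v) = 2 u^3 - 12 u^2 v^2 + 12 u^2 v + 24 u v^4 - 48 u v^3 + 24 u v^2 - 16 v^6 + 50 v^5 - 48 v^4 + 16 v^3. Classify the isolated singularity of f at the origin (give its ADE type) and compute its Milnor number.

Type E_{8}, Milnor number mu = 8.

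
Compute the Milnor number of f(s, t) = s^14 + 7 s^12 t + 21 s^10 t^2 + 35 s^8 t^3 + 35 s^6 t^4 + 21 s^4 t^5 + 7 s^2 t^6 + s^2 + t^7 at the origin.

6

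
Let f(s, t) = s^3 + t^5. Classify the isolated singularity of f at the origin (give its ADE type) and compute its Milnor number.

Type E8, Milnor number mu = 8.

The Hessian of f at 0 has rank 0. Corank 2; j^3 = s^3 is a perfect cube, so E-series; the 5-jet and mu = 8 give E_8.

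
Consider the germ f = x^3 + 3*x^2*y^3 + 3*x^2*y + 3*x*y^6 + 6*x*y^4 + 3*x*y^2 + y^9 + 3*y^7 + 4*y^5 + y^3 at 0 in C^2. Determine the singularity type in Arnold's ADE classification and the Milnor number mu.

Type E8, Milnor number mu = 8.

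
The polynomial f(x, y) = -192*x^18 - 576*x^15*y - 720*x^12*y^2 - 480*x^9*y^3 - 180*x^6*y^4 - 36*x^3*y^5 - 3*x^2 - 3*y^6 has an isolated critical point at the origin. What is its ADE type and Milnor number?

Type A5, Milnor number mu = 5.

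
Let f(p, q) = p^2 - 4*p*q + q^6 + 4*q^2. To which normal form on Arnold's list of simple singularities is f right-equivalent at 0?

The Hessian of f at 0 is [[2, -4], [-4, 8]] with rank 1, so corank 1. A Groebner basis of the Jacobian ideal J(f) in C{p,q} is {q^5, p - 2*q}; counting standard monomials gives mu = 5. Corank 1: A-series; mu = 5 gives A_5.

A_5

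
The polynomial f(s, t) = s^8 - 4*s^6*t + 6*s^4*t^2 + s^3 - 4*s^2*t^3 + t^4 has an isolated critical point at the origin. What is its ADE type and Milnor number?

Type E6, Milnor number mu = 6.

The Hessian of f at 0 is [[0, 0], [0, 0]] with rank 0, so corank 2. A Groebner basis of the Jacobian ideal J(f) in C{s,t} is {t^3, s^2}; counting standard monomials gives mu = 6. Corank 2; j^3 = s^3 is a perfect cube, so E-series; the 4-jet and mu = 6 give E_6.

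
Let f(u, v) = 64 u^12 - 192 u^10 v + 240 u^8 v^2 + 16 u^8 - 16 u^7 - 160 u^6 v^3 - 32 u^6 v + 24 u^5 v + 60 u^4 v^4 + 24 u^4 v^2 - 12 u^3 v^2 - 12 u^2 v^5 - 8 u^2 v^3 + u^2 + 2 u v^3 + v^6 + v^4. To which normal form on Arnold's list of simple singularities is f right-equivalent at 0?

A_{3}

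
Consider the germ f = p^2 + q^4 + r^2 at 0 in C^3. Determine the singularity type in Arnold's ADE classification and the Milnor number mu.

Type A_3, Milnor number mu = 3.

The Hessian of f at 0 is [[2, 0, 0], [0, 0, 0], [0, 0, 2]] with rank 2, so corank 1. A Groebner basis of the Jacobian ideal J(f) in C{p,q,r} is {q^3, p, r}; counting standard monomials gives mu = 3. Corank 1: A-series; mu = 3 gives A_3.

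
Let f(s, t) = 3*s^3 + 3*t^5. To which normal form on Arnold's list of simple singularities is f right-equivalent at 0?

E8

The Hessian of f at 0 has rank 0. Corank 2; j^3 = 3*s^3 is a perfect cube, so E-series; the 5-jet and mu = 8 give E_8.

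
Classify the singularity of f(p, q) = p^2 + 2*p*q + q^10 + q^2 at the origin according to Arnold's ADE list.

A9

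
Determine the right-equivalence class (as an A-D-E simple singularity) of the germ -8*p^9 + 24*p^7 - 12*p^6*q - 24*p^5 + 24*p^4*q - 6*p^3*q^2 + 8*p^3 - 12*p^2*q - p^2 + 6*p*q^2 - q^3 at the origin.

The Hessian of f at 0 is [[-2, 0], [0, 0]] with rank 1, so corank 1. A Groebner basis of the Jacobian ideal J(f) in C{p,q} is {q^2, p}; counting standard monomials gives mu = 2. Corank 1: A-series; mu = 2 gives A_2.

A_{2}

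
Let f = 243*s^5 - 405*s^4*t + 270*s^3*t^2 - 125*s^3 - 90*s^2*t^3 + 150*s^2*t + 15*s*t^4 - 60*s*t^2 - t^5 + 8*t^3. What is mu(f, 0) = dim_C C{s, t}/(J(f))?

The Hessian of f at 0 has rank 0. Corank 2; j^3 = -(5*s - 2*t)^3 is a perfect cube, so E-series; the 5-jet and mu = 8 give E_8.

8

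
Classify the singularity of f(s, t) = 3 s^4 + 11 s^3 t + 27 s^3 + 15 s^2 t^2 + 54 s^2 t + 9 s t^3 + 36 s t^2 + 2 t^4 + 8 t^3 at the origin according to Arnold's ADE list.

The Hessian of f at 0 is [[0, 0], [0, 0]] with rank 0, so corank 2. A Groebner basis of the Jacobian ideal J(f) in C{s,t} is {19683*s^2 + 26244*s*t + t^4 + 27*t^3 + 8748*t^2, s^3 + 270*s^2 + 360*s*t + 2*t^3/3 + 120*t^2, s^2*t - 243*s^2 - 324*s*t - 7*t^3/9 - 108*t^2, 162*s^2 + s*t^2 + 216*s*t + 8*t^3/9 + 72*t^2}; counting standard monomials gives mu = 7. Corank 2; j^3 = (3*s + 2*t)^3 is a perfect cube, so E-series; the 4-jet and mu = 7 give E_7.

E_{7}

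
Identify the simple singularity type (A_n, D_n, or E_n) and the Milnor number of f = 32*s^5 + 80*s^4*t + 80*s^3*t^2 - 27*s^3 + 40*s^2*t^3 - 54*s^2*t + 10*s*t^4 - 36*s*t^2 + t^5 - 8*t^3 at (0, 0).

Type E8, Milnor number mu = 8.

The Hessian of f at 0 has rank 0. Corank 2; j^3 = -(3*s + 2*t)^3 is a perfect cube, so E-series; the 5-jet and mu = 8 give E_8.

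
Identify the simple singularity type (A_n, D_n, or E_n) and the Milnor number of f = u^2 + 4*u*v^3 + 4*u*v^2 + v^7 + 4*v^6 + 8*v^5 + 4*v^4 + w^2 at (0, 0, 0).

Type A_{6}, Milnor number mu = 6.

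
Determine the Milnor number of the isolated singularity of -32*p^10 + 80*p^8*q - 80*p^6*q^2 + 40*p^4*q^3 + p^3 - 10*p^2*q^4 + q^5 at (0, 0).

The Hessian of f at 0 has rank 0. Corank 2; j^3 = p^3 is a perfect cube, so E-series; the 5-jet and mu = 8 give E_8.

8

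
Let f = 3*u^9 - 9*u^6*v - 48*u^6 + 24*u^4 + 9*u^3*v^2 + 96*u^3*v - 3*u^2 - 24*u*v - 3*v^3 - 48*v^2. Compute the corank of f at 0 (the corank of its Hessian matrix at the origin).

1

The Hessian at 0 is [[-6, -24], [-24, -96]] of rank 1; hence corank 1.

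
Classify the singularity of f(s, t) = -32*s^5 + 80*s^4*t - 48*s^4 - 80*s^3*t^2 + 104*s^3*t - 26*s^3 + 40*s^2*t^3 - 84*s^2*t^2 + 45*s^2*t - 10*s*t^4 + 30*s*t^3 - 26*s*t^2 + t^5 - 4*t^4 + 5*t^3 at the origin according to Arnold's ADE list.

The Hessian of f at 0 has rank 0. Corank 2; j^3 = -(2*s - t)*(13*s^2 - 16*s*t + 5*t^2) splits into three distinct lines over C (the quadratic factor has nonzero discriminant), so D_4.

D_4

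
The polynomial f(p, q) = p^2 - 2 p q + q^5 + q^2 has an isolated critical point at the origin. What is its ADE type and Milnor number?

Type A_{4}, Milnor number mu = 4.

The Hessian of f at 0 is [[2, -2], [-2, 2]] with rank 1, so corank 1. A Groebner basis of the Jacobian ideal J(f) in C{p,q} is {q^4, p - q}; counting standard monomials gives mu = 4. Corank 1: A-series; mu = 4 gives A_4.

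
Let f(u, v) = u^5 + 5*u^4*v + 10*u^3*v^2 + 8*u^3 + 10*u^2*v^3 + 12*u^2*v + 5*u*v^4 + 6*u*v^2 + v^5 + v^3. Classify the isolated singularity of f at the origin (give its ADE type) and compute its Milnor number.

Type E8, Milnor number mu = 8.

The Hessian of f at 0 has rank 0. Corank 2; j^3 = (2*u + v)^3 is a perfect cube, so E-series; the 5-jet and mu = 8 give E_8.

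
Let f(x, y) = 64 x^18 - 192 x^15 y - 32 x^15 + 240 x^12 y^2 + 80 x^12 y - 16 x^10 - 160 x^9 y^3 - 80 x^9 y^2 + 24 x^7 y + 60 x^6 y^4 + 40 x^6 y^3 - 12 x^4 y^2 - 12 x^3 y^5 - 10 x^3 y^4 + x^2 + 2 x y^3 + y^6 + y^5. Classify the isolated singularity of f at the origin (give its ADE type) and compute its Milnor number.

The Hessian of f at 0 is [[2, 0], [0, 0]] with rank 1, so corank 1. A Groebner basis of the Jacobian ideal J(f) in C{x,y} is {x + y^3, x^2, x*y}; counting standard monomials gives mu = 4. Corank 1: A-series; mu = 4 gives A_4.

Type A_4, Milnor number mu = 4.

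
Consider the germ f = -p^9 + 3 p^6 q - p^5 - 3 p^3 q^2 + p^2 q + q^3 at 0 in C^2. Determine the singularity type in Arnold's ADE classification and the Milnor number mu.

The Hessian of f at 0 has rank 0. Corank 2; j^3 = q*(p^2 + q^2) splits into three distinct lines over C (the quadratic factor has nonzero discriminant), so D_4.

Type D_{4}, Milnor number mu = 4.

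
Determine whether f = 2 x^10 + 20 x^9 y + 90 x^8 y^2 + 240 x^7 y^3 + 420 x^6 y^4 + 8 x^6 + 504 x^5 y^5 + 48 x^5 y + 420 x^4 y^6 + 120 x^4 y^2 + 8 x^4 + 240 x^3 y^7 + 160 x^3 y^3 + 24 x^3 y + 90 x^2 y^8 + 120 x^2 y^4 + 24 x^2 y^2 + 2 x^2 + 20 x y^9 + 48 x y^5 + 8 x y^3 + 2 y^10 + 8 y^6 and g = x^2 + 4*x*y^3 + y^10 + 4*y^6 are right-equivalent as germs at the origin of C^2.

Yes.

The Hessian of f at 0 has rank 1. Corank 1: A-series; mu = 9 gives A_9. The Hessian of g at 0 has rank 1. Corank 1: A-series; mu = 9 gives A_9. Both have type A_9, hence right-equivalent.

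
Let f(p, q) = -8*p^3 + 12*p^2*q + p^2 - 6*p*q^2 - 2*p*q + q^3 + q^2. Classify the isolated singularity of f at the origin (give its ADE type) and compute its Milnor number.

The Hessian of f at 0 has rank 1. Corank 1: A-series; mu = 2 gives A_2.

Type A2, Milnor number mu = 2.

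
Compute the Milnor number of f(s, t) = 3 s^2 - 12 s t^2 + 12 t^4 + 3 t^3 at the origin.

2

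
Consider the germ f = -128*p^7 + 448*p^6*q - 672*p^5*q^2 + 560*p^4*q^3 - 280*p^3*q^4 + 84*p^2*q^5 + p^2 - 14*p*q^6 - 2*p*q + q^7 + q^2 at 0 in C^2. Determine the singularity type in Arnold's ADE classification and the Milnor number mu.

Type A6, Milnor number mu = 6.

The Hessian of f at 0 has rank 1. Corank 1: A-series; mu = 6 gives A_6.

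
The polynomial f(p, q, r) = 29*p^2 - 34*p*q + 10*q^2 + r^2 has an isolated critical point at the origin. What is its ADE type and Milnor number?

The Hessian of f at 0 has rank 3. Corank 0: nondegenerate Morse point, so A_1.

Type A_{1}, Milnor number mu = 1.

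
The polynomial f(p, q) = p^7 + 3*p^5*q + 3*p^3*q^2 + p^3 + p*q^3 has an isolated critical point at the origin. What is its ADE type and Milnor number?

Type E_{7}, Milnor number mu = 7.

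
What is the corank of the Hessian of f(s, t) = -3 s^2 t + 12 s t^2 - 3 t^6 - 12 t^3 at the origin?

2

The Hessian at 0 is [[0, 0], [0, 0]] of rank 0; hence corank 2.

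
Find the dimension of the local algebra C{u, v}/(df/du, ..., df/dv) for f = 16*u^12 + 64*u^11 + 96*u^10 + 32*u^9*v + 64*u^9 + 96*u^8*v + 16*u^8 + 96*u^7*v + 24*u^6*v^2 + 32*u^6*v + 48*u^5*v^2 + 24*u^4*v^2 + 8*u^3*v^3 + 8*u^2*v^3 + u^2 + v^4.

3

The Hessian of f at 0 is [[2, 0], [0, 0]] with rank 1, so corank 1. A Groebner basis of the Jacobian ideal J(f) in C{u,v} is {v^3, u}; counting standard monomials gives mu = 3. Corank 1: A-series; mu = 3 gives A_3.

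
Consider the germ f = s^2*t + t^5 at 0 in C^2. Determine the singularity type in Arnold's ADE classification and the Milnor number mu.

The Hessian of f at 0 has rank 0. Corank 2; j^3 = s^2*t has shape L^2 M (L != M), so D-series; mu = 6 gives D_6.

Type D6, Milnor number mu = 6.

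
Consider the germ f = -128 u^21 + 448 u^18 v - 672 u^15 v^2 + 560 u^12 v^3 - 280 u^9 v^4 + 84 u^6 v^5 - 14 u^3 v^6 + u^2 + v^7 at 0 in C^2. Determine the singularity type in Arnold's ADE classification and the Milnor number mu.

Type A_6, Milnor number mu = 6.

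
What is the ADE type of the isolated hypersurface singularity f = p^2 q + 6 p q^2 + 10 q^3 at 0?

D_{4}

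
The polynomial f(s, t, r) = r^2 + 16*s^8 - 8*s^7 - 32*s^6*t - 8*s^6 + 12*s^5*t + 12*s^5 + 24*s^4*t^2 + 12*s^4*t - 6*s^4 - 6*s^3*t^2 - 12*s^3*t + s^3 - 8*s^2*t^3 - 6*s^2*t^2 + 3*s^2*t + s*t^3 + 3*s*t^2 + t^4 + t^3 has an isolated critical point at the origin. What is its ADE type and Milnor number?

Type E7, Milnor number mu = 7.

The Hessian of f at 0 has rank 1. Corank 2; j^3 = (s + t)^3 is a perfect cube, so E-series; the 4-jet and mu = 7 give E_7.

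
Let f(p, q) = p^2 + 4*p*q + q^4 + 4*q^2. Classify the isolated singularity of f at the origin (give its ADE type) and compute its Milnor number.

Type A_3, Milnor number mu = 3.

The Hessian of f at 0 is [[2, 4], [4, 8]] with rank 1, so corank 1. A Groebner basis of the Jacobian ideal J(f) in C{p,q} is {q^3, p + 2*q}; counting standard monomials gives mu = 3. Corank 1: A-series; mu = 3 gives A_3.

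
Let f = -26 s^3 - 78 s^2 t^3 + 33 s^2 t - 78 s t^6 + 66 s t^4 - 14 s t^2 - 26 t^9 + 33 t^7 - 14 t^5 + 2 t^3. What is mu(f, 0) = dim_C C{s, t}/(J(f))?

4

The Hessian of f at 0 is [[0, 0], [0, 0]] with rank 0, so corank 2. A Groebner basis of the Jacobian ideal J(f) in C{s,t} is {t^3, s^2 - 2*t^2/3, s*t - t^2}; counting standard monomials gives mu = 4. Corank 2; j^3 = -(2*s - t)*(13*s^2 - 10*s*t + 2*t^2) splits into three distinct lines over C (the quadratic factor has nonzero discriminant), so D_4.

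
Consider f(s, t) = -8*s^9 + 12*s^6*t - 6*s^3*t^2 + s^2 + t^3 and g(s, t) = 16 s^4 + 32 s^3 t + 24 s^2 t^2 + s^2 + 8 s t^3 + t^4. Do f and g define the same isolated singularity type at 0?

The Hessian of f at 0 has rank 1. Corank 1: A-series; mu = 2 gives A_2. The Hessian of g at 0 has rank 1. Corank 1: A-series; mu = 3 gives A_3. f is A_2 but g is A_3, hence not right-equivalent.

No.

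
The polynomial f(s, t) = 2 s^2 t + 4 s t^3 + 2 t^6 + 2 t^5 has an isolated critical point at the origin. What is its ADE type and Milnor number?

Type D_7, Milnor number mu = 7.

The Hessian of f at 0 has rank 0. Corank 2; j^3 = 2*s^2*t has shape L^2 M (L != M), so D-series; mu = 7 gives D_7.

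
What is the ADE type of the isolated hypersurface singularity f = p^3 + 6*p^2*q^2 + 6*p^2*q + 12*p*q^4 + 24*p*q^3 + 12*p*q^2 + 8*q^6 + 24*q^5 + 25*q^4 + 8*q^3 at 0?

The Hessian of f at 0 is [[0, 0], [0, 0]] with rank 0, so corank 2. A Groebner basis of the Jacobian ideal J(f) in C{p,q} is {p^3 + 3*p^2 + 12*p*q + 12*q^2, p^2*q - p^2 - 4*p*q - 4*q^2, p^2/4 + p*q^2 + p*q + q^2, q^3}; counting standard monomials gives mu = 6. Corank 2; j^3 = (p + 2*q)^3 is a perfect cube, so E-series; the 4-jet and mu = 6 give E_6.

E_{6}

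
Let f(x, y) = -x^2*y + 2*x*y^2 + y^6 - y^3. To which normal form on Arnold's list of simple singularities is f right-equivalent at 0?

The Hessian of f at 0 is [[0, 0], [0, 0]] with rank 0, so corank 2. A Groebner basis of the Jacobian ideal J(f) in C{x,y} is {-x^2/6 + y^5 + y^2/6, x^3 - y^3, x*y - y^2}; counting standard monomials gives mu = 7. Corank 2; j^3 = -y*(x - y)^2 has shape L^2 M (L != M), so D-series; mu = 7 gives D_7.

D_7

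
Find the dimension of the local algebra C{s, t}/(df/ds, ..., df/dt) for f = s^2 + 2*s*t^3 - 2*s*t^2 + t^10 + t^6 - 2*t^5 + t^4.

9

The Hessian of f at 0 is [[2, 0], [0, 0]] with rank 1, so corank 1. A Groebner basis of the Jacobian ideal J(f) in C{s,t} is {s^4 - s^3/3 - s^2*t - 5*s^2/3 + 7*s*t^2/3 + 2*s*t/3 + 2*s/3 - 2*t^2/3, s^3*t + s^3 + 2*s^2*t + 3*s^2 - 4*s*t^2 - s*t - s + t^2, -s^3/3 + s^2*t^2 + s^2*t + 4*s^2/3 - 5*s*t^2/3 - s*t/3 - s/3 + t^2/3, s + t^3 - t^2}; counting standard monomials gives mu = 9. Corank 1: A-series; mu = 9 gives A_9.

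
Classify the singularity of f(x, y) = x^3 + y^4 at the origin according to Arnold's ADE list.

E_6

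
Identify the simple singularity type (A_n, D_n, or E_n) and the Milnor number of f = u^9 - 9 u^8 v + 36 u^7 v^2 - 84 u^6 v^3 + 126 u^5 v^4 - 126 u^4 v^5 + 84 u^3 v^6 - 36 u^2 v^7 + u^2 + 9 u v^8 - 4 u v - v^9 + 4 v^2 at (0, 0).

Type A8, Milnor number mu = 8.

The Hessian of f at 0 is [[2, -4], [-4, 8]] with rank 1, so corank 1. A Groebner basis of the Jacobian ideal J(f) in C{u,v} is {v^8, u - 2*v}; counting standard monomials gives mu = 8. Corank 1: A-series; mu = 8 gives A_8.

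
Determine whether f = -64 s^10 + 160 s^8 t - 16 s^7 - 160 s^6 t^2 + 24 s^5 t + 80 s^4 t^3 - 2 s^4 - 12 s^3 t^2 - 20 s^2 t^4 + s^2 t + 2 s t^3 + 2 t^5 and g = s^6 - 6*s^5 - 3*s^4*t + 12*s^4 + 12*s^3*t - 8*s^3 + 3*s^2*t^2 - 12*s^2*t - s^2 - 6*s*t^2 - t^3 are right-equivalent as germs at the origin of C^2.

No.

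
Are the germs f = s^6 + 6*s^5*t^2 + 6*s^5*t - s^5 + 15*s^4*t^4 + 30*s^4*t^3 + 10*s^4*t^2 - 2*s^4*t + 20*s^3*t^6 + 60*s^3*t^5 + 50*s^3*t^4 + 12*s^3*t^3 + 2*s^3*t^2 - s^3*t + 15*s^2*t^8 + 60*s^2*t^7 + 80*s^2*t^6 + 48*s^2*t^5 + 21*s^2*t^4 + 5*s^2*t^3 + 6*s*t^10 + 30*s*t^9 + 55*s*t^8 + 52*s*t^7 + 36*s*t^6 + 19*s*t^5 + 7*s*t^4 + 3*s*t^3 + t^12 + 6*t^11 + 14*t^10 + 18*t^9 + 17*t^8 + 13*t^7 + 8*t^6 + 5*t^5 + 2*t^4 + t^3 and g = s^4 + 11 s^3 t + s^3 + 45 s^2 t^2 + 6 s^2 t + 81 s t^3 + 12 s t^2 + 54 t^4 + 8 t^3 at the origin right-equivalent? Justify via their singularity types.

Yes.

The Hessian of f at 0 has rank 0. Corank 2; j^3 = t^3 is a perfect cube, so E-series; the 4-jet and mu = 7 give E_7. The Hessian of g at 0 has rank 0. Corank 2; j^3 = (s + 2*t)^3 is a perfect cube, so E-series; the 4-jet and mu = 7 give E_7. Both have type E_7, hence right-equivalent.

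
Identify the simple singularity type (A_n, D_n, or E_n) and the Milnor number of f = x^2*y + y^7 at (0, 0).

Type D_{8}, Milnor number mu = 8.

The Hessian of f at 0 is [[0, 0], [0, 0]] with rank 0, so corank 2. A Groebner basis of the Jacobian ideal J(f) in C{x,y} is {x^2/7 + y^6, x^3, x*y}; counting standard monomials gives mu = 8. Corank 2; j^3 = x^2*y has shape L^2 M (L != M), so D-series; mu = 8 gives D_8.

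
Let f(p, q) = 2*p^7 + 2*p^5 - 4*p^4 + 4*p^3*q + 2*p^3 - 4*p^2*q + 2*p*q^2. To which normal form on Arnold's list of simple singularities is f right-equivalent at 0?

D8

The Hessian of f at 0 is [[0, 0], [0, 0]] with rank 0, so corank 2. A Groebner basis of the Jacobian ideal J(f) in C{p,q} is {2*p^2/5 + p*q^3 - 9*p*q^2/5 - 3*p*q/5 + 8*q^3/5 + q^2/5, 17*p^2/20 - 49*p*q^2/20 - 7*p*q/5 + q^4 + 43*q^3/20 + 11*q^2/20, p^3 - p^2 + p*q, p^2*q - 7*p^2/20 - 21*p*q^2/20 + 2*p*q/5 + 7*q^3/20 - q^2/20}; counting standard monomials gives mu = 8. Corank 2; j^3 = 2*p*(p - q)^2 has shape L^2 M (L != M), so D-series; mu = 8 gives D_8.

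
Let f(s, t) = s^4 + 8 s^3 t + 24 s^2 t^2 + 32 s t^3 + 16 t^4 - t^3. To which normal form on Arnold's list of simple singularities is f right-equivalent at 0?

The Hessian of f at 0 has rank 0. Corank 2; j^3 = -t^3 is a perfect cube, so E-series; the 4-jet and mu = 6 give E_6.

E6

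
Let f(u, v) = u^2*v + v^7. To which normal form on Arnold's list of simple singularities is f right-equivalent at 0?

The Hessian of f at 0 is [[0, 0], [0, 0]] with rank 0, so corank 2. A Groebner basis of the Jacobian ideal J(f) in C{u,v} is {u^2/7 + v^6, u^3, u*v}; counting standard monomials gives mu = 8. Corank 2; j^3 = u^2*v has shape L^2 M (L != M), so D-series; mu = 8 gives D_8.

D_{8}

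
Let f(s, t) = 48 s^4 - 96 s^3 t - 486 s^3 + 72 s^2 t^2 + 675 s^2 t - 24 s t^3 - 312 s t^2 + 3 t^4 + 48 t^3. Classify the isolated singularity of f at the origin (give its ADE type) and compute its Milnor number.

The Hessian of f at 0 has rank 0. Corank 2; j^3 = -3*(2*s - t)*(9*s - 4*t)^2 has shape L^2 M (L != M), so D-series; mu = 5 gives D_5.

Type D_{5}, Milnor number mu = 5.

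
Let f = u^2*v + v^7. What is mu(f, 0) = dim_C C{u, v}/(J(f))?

8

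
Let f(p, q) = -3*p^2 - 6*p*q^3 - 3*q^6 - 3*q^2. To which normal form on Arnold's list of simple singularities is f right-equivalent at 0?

A_{1}

The Hessian of f at 0 has rank 2. Corank 0: nondegenerate Morse point, so A_1.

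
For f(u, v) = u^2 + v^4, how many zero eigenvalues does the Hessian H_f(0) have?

Hessian at 0 has rank 1.

1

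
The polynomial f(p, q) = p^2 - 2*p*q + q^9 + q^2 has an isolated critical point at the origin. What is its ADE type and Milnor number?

The Hessian of f at 0 has rank 1. Corank 1: A-series; mu = 8 gives A_8.

Type A8, Milnor number mu = 8.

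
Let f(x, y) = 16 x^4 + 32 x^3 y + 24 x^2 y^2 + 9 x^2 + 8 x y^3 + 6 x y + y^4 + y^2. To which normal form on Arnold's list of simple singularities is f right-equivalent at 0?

A_{3}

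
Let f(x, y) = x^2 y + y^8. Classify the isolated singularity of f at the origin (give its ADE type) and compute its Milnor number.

Type D9, Milnor number mu = 9.

The Hessian of f at 0 is [[0, 0], [0, 0]] with rank 0, so corank 2. A Groebner basis of the Jacobian ideal J(f) in C{x,y} is {x^2/8 + y^7, x^3, x*y}; counting standard monomials gives mu = 9. Corank 2; j^3 = x^2*y has shape L^2 M (L != M), so D-series; mu = 9 gives D_9.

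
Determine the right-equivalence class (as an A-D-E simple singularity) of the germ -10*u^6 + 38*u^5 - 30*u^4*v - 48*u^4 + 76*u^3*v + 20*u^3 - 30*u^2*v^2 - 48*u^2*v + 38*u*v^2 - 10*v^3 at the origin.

D4

The Hessian of f at 0 is [[0, 0], [0, 0]] with rank 0, so corank 2. A Groebner basis of the Jacobian ideal J(f) in C{u,v} is {v^3, u^2 - v^2/6, u*v - v^2/2}; counting standard monomials gives mu = 4. Corank 2; j^3 = 2*(u - v)*(10*u^2 - 14*u*v + 5*v^2) splits into three distinct lines over C (the quadratic factor has nonzero discriminant), so D_4.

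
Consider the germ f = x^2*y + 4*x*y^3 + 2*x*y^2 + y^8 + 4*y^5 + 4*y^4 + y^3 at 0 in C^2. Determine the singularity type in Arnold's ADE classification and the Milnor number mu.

Type D_9, Milnor number mu = 9.

The Hessian of f at 0 has rank 0. Corank 2; j^3 = y*(x + y)^2 has shape L^2 M (L != M), so D-series; mu = 9 gives D_9.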